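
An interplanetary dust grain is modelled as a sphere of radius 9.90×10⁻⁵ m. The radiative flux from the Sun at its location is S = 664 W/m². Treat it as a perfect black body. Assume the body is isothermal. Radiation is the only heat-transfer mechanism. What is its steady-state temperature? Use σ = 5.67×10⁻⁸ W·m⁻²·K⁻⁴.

T ≈ 233 K

At equilibrium, absorbed power = emitted power.
Absorbing cross-section = πr² = 3.079×10⁻⁸ m²; emitting surface = 4πr² = 1.232×10⁻⁷ m² (ratio 4).
S·A_cross = εσ·A_surf·T⁴  ⇒  T⁴ = S/(4σ).
T⁴ = 1.00·664/(4·5.67×10⁻⁸) = 2.928×10⁹ K⁴.
T = (2.928×10⁹)^(1/4).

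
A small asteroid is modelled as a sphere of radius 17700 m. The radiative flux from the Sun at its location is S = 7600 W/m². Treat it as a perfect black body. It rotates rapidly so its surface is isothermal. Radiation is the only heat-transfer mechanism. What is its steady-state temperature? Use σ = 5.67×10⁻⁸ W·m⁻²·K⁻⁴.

At equilibrium, absorbed power = emitted power.
Absorbing cross-section = πr² = 9.842×10⁸ m²; emitting surface = 4πr² = 3.937×10⁹ m² (ratio 4).
S·A_cross = εσ·A_surf·T⁴  ⇒  T⁴ = S/(4σ).
T⁴ = 1.00·7600/(4·5.67×10⁻⁸) = 3.351×10¹⁰ K⁴.
T = (3.351×10¹⁰)^(1/4).

T ≈ 428 K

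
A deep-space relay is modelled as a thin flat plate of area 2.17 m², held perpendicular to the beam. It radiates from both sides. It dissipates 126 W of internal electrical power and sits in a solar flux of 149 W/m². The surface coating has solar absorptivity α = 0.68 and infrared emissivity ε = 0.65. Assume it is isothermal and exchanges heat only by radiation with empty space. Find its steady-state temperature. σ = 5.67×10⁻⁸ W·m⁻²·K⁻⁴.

At steady state, absorbed solar power + internal power = radiated power.
Absorbed: α·S·A_cross = 0.68·149·2.170 = 219.9 W (cross-section A).
Total input = 219.9 + 126 = 345.9 W.
Radiated: εσ·A_surf·T⁴ with A_surf = 2A = 4.340 m².
T⁴ = 345.9/(0.65·5.67×10⁻⁸·4.340) = 2.162×10⁹ K⁴.

T ≈ 216 K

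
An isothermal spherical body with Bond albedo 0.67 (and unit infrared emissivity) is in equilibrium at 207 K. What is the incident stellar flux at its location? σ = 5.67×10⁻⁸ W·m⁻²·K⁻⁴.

(1−a)S·πr² = σ·4πr²·T⁴ ⇒ S = 4σT⁴/(1−a).
S = 4·5.67×10⁻⁸·1.836×10⁹/0.330.

S ≈ 1260 W/m²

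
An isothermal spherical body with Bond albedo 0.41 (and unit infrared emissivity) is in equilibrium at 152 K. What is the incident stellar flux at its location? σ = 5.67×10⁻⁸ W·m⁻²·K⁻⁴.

(1−a)S·πr² = σ·4πr²·T⁴ ⇒ S = 4σT⁴/(1−a).
S = 4·5.67×10⁻⁸·5.338×10⁸/0.590.

S ≈ 205 W/m²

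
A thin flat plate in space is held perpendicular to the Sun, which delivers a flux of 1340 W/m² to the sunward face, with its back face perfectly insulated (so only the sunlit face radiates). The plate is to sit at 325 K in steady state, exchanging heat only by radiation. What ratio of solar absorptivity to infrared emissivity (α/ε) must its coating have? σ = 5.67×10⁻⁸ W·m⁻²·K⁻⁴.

α/ε ≈ 0.472

Balance: αS·A = εσ·1A·T⁴ ⇒ α/ε = σT⁴/S.
α/ε = 5.67×10⁻⁸·(325)⁴/1340 = 5.67×10⁻⁸·1.116×10¹⁰/1340.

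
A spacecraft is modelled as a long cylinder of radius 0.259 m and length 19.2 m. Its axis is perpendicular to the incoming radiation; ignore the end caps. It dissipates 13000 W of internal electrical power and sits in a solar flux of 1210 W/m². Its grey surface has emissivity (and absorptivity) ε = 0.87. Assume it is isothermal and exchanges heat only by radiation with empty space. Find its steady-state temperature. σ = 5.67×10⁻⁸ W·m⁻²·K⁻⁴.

T ≈ 351 K

At steady state, absorbed solar power + internal power = radiated power.
Absorbed: α·S·A_cross = 0.87·1210·9.946 = 10470 W (cross-section 2rL).
Total input = 10470 + 13000 = 23470 W.
Radiated: εσ·A_surf·T⁴ with A_surf = 2πrL = 31.25 m².
T⁴ = 23470/(0.87·5.67×10⁻⁸·31.25) = 1.523×10¹⁰ K⁴.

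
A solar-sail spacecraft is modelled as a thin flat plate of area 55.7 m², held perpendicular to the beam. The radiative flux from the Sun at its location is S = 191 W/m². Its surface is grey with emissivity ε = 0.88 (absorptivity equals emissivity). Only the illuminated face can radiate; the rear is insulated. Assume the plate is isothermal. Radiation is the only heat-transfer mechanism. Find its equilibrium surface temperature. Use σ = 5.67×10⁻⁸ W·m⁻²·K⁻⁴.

At equilibrium, absorbed power = emitted power.
Absorbing cross-section = A = 55.70 m²; emitting surface = A = 55.70 m² (ratio 1).
εS·A_cross = εσ·A_surf·T⁴  ⇒  T⁴ = S/(1σ)   (ε cancels).
T⁴ = 191/(1·5.67×10⁻⁸) = 3.369×10⁹ K⁴.
T = (3.369×10⁹)^(1/4).

T ≈ 241 K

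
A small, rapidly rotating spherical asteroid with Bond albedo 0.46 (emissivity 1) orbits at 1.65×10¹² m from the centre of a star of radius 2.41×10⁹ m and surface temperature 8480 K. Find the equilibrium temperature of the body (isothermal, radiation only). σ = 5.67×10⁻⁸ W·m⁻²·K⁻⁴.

T ≈ 196 K

The star's surface emits σT_*⁴; at distance d the flux is S = σT_*⁴(R_*/d)².
S = 5.67×10⁻⁸·(8480)⁴·(2.41×10⁹/1.65×10¹²)² = 625.5 W/m².
For an isothermal sphere T⁴ = (1−a)S/(4σ) = 1.489×10⁹ K⁴.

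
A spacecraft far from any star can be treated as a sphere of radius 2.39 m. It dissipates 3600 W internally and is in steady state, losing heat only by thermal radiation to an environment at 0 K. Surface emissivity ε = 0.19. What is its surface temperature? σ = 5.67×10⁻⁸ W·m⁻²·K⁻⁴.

T ≈ 261 K

Steady state: internal power = radiated power, P = εσA T⁴.
Radiating area A = 4πr² = 71.78 m².
T⁴ = P/(εσA) = 3600/(0.19·5.67×10⁻⁸·71.78) = 4.655×10⁹ K⁴.
T = (4.655×10⁹)^(1/4).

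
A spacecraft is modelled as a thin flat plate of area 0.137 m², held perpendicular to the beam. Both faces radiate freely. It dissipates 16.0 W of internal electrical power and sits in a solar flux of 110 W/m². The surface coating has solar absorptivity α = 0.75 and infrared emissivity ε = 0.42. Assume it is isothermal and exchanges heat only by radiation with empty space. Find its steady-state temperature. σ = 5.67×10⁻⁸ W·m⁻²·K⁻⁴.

At steady state, absorbed solar power + internal power = radiated power.
Absorbed: α·S·A_cross = 0.75·110·0.1370 = 11.30 W (cross-section A).
Total input = 11.30 + 16.0 = 27.30 W.
Radiated: εσ·A_surf·T⁴ with A_surf = 2A = 0.2740 m².
T⁴ = 27.30/(0.42·5.67×10⁻⁸·0.2740) = 4.184×10⁹ K⁴.

T ≈ 254 K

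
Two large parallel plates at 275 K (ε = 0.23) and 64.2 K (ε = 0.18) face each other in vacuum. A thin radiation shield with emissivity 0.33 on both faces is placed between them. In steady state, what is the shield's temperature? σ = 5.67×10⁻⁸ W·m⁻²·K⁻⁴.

In steady state the net flux on the hot side equals that on the cold side.
σ(T₁⁴−T_s⁴)/D₁ = σ(T_s⁴−T₂⁴)/D₂, with D₁ = 1/ε₁+1/ε_s−1 = 6.378, D₂ = 1/ε_s+1/ε₂−1 = 7.586.
Solve for T_s⁴: T_s⁴ = (D₂·T₁⁴ + D₁·T₂⁴)/(D₁+D₂) = 3.115×10⁹ K⁴.

T_s ≈ 236 K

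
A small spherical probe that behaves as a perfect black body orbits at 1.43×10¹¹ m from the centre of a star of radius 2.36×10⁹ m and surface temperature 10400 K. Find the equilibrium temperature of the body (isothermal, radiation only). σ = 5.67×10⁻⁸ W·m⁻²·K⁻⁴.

T ≈ 945 K

The star's surface emits σT_*⁴; at distance d the flux is S = σT_*⁴(R_*/d)².
S = 5.67×10⁻⁸·(10400)⁴·(2.36×10⁹/1.43×10¹¹)² = 1.807×10⁵ W/m².
For an isothermal sphere T⁴ = (1−a)S/(4σ) = 7.966×10¹¹ K⁴.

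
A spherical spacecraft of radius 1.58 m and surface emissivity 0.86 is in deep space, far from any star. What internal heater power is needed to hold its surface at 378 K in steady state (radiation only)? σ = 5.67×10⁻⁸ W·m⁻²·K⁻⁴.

P ≈ 31200 W

P = εσ·4πr²·T⁴.
4πr² = 31.37 m²; T⁴ = 2.042×10¹⁰ K⁴.
P = 0.86·5.67×10⁻⁸·31.37·2.042×10¹⁰.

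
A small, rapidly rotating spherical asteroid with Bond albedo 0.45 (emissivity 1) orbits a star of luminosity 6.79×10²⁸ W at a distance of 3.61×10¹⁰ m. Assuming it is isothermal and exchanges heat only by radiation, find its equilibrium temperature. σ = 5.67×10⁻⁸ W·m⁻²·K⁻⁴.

First find the stellar flux at distance d: S = L/(4πd²) = 6.79×10²⁸/(4π·(3.61×10¹⁰)²) = 4.146×10⁶ W/m².
For an isothermal sphere, absorbed (1−a)S·πr² = emitted σ·4πr²·T⁴, so T⁴ = (1−a)S/(4σ).
T⁴ = 0.550·4.146×10⁶/(4·5.67×10⁻⁸) = 1.005×10¹³ K⁴.

T ≈ 1780 K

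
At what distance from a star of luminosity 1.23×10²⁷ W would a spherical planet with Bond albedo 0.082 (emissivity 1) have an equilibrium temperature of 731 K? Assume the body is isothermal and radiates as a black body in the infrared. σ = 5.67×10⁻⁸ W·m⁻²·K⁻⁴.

For an isothermal black-emitting sphere, (1−a)S·πr² = σ·4πr²·T⁴ ⇒ S = 4σT⁴/(1−a).
S = 4·5.67×10⁻⁸·(731)⁴/0.918 = 70550 W/m².
Flux falls as S = L/(4πd²), so d = √(L/(4πS)) = √(1.23×10²⁷/(4π·70550)).

d ≈ 3.72×10¹⁰ m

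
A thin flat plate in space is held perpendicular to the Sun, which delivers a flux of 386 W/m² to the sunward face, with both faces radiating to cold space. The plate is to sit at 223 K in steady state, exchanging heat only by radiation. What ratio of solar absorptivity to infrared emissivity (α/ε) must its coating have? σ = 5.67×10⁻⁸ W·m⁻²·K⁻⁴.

Balance: αS·A = εσ·2A·T⁴ ⇒ α/ε = 2σT⁴/S.
α/ε = 2·5.67×10⁻⁸·(223)⁴/386 = 2·5.67×10⁻⁸·2.473×10⁹/386.

α/ε ≈ 0.727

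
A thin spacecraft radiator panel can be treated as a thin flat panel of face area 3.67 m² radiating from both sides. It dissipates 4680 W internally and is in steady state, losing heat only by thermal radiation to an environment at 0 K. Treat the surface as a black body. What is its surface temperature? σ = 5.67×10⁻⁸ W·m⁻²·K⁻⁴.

Steady state: internal power = radiated power, P = εσA T⁴.
Radiating area A = 2·3.67 = 7.340 m².
T⁴ = P/(εσA) = 4680/(1.0·5.67×10⁻⁸·7.340) = 1.125×10¹⁰ K⁴.
T = (1.125×10¹⁰)^(1/4).

T ≈ 326 K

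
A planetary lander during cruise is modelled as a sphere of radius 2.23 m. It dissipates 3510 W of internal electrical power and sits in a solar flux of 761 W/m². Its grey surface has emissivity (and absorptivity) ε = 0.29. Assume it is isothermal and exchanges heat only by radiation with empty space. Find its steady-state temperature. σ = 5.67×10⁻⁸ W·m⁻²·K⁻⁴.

T ≈ 287 K

At steady state, absorbed solar power + internal power = radiated power.
Absorbed: α·S·A_cross = 0.29·761·15.62 = 3448 W (cross-section πr²).
Total input = 3448 + 3510 = 6958 W.
Radiated: εσ·A_surf·T⁴ with A_surf = 4πr² = 62.49 m².
T⁴ = 6958/(0.29·5.67×10⁻⁸·62.49) = 6.771×10⁹ K⁴.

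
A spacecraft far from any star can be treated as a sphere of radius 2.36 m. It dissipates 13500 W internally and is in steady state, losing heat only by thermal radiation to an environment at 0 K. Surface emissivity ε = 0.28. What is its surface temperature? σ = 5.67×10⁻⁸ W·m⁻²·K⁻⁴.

Steady state: internal power = radiated power, P = εσA T⁴.
Radiating area A = 4πr² = 69.99 m².
T⁴ = P/(εσA) = 13500/(0.28·5.67×10⁻⁸·69.99) = 1.215×10¹⁰ K⁴.
T = (1.215×10¹⁰)^(1/4).

T ≈ 332 K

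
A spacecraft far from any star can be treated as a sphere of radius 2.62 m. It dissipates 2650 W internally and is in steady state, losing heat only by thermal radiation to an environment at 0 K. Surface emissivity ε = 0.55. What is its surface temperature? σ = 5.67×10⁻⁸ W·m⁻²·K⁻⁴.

T ≈ 177 K

Steady state: internal power = radiated power, P = εσA T⁴.
Radiating area A = 4πr² = 86.26 m².
T⁴ = P/(εσA) = 2650/(0.55·5.67×10⁻⁸·86.26) = 9.851×10⁸ K⁴.
T = (9.851×10⁸)^(1/4).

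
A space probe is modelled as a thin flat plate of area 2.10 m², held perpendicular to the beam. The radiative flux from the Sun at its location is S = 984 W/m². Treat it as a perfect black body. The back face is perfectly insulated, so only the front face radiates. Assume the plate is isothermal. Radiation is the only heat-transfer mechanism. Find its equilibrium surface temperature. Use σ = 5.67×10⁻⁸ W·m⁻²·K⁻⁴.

At equilibrium, absorbed power = emitted power.
Absorbing cross-section = A = 2.100 m²; emitting surface = A = 2.100 m² (ratio 1).
S·A_cross = εσ·A_surf·T⁴  ⇒  T⁴ = S/(1σ).
T⁴ = 1.00·984/(1·5.67×10⁻⁸) = 1.735×10¹⁰ K⁴.
T = (1.735×10¹⁰)^(1/4).

T ≈ 363 K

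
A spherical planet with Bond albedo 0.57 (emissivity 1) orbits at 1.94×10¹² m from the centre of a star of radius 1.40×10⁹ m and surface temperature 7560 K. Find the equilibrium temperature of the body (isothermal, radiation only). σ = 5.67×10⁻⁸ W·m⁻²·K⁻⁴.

The star's surface emits σT_*⁴; at distance d the flux is S = σT_*⁴(R_*/d)².
S = 5.67×10⁻⁸·(7560)⁴·(1.40×10⁹/1.94×10¹²)² = 96.45 W/m².
For an isothermal sphere T⁴ = (1−a)S/(4σ) = 1.829×10⁸ K⁴.

T ≈ 116 K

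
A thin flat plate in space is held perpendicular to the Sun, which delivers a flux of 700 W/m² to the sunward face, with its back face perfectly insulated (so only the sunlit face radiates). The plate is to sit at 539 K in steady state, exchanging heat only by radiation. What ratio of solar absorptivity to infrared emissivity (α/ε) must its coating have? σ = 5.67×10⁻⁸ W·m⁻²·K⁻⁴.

α/ε ≈ 6.84

Balance: αS·A = εσ·1A·T⁴ ⇒ α/ε = σT⁴/S.
α/ε = 5.67×10⁻⁸·(539)⁴/700 = 5.67×10⁻⁸·8.440×10¹⁰/700.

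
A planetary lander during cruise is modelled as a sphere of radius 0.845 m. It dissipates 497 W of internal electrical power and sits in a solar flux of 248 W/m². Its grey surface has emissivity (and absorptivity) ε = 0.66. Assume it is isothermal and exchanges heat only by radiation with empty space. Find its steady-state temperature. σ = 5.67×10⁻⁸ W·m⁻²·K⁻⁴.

T ≈ 225 K

At steady state, absorbed solar power + internal power = radiated power.
Absorbed: α·S·A_cross = 0.66·248·2.243 = 367.2 W (cross-section πr²).
Total input = 367.2 + 497 = 864.2 W.
Radiated: εσ·A_surf·T⁴ with A_surf = 4πr² = 8.973 m².
T⁴ = 864.2/(0.66·5.67×10⁻⁸·8.973) = 2.574×10⁹ K⁴.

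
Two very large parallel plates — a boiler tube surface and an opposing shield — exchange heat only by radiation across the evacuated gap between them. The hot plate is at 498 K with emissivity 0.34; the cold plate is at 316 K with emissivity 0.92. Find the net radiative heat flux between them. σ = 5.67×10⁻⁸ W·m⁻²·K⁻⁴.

For two infinite grey parallel plates, q = σ(T₁⁴ − T₂⁴)/(1/ε₁ + 1/ε₂ − 1).
T₁⁴ − T₂⁴ = 6.151×10¹⁰ − 9.971×10⁹ = 5.153×10¹⁰ K⁴.
1/ε₁ + 1/ε₂ − 1 = 2.941 + 1.087 − 1 = 3.028.
q = 5.67×10⁻⁸ × 5.153×10¹⁰ / 3.028.

q ≈ 965 W/m²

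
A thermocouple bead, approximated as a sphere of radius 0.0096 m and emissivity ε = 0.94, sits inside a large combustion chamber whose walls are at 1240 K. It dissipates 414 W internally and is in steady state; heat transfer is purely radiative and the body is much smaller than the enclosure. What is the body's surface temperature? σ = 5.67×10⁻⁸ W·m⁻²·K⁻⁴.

For a small grey body in a large enclosure, net radiated power = εσA(T⁴ − T_w⁴).
Steady state: P = εσA(T⁴ − T_w⁴) with A = 4πr² = 0.001158 m².
T⁴ = P/(εσA) + T_w⁴ = 414/(0.94·5.67×10⁻⁸·0.001158) + (1240)⁴
    = 6.707×10¹² + 2.364×10¹² = 9.071×10¹² K⁴.

T ≈ 1740 K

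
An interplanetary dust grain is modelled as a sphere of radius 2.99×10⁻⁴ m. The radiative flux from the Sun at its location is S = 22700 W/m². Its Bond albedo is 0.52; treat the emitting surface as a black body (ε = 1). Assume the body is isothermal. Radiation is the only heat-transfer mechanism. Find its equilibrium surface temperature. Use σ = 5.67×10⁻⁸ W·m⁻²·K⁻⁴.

T ≈ 468 K

At equilibrium, absorbed power = emitted power.
Absorbing cross-section = πr² = 2.809×10⁻⁷ m²; emitting surface = 4πr² = 1.123×10⁻⁶ m² (ratio 4).
(1−a)S·A_cross = εσ·A_surf·T⁴  ⇒  T⁴ = (1−a)S/(4σ).
T⁴ = 0.480·22700/(4·5.67×10⁻⁸) = 4.804×10¹⁰ K⁴.
T = (4.804×10¹⁰)^(1/4).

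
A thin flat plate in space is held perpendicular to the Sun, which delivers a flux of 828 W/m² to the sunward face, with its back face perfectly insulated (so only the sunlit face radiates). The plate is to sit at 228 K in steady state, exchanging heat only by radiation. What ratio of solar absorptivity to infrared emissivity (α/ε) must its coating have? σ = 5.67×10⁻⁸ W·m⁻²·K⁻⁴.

Balance: αS·A = εσ·1A·T⁴ ⇒ α/ε = σT⁴/S.
α/ε = 5.67×10⁻⁸·(228)⁴/828 = 5.67×10⁻⁸·2.702×10⁹/828.

α/ε ≈ 0.185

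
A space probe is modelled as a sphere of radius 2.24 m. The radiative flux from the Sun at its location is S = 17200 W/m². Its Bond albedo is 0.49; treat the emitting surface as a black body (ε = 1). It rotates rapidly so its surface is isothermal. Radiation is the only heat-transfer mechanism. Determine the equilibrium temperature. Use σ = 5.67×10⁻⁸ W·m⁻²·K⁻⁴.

T ≈ 443 K

At equilibrium, absorbed power = emitted power.
Absorbing cross-section = πr² = 15.76 m²; emitting surface = 4πr² = 63.05 m² (ratio 4).
(1−a)S·A_cross = εσ·A_surf·T⁴  ⇒  T⁴ = (1−a)S/(4σ).
T⁴ = 0.510·17200/(4·5.67×10⁻⁸) = 3.868×10¹⁰ K⁴.
T = (3.868×10¹⁰)^(1/4).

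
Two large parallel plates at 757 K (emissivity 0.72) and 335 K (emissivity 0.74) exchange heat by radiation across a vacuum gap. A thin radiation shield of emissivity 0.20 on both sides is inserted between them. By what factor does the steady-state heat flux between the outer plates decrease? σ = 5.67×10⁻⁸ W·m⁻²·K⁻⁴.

Without shield: q₀ = σΔ(T⁴)/(1/ε₁+1/ε₂−1) with denominator 1.740.
With shield the two gaps are in series; the resistances add: (1/ε₁+1/ε_s−1)+(1/ε_s+1/ε₂−1) = 5.389+5.351 = 10.74.
Heat-flux ratio q₀/q = 10.74/1.740.

factor ≈ 6.17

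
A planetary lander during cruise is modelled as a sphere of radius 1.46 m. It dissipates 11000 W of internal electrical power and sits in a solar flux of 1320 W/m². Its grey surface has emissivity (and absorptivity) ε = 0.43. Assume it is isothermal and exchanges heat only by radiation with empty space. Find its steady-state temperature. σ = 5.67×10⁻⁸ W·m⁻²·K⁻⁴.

T ≈ 388 K

At steady state, absorbed solar power + internal power = radiated power.
Absorbed: α·S·A_cross = 0.43·1320·6.697 = 3801 W (cross-section πr²).
Total input = 3801 + 11000 = 14800 W.
Radiated: εσ·A_surf·T⁴ with A_surf = 4πr² = 26.79 m².
T⁴ = 14800/(0.43·5.67×10⁻⁸·26.79) = 2.266×10¹⁰ K⁴.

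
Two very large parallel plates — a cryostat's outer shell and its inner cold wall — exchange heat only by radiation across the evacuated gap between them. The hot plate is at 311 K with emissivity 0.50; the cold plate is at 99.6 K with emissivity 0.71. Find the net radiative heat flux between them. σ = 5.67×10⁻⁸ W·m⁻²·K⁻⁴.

For two infinite grey parallel plates, q = σ(T₁⁴ − T₂⁴)/(1/ε₁ + 1/ε₂ − 1).
T₁⁴ − T₂⁴ = 9.355×10⁹ − 9.841×10⁷ = 9.257×10⁹ K⁴.
1/ε₁ + 1/ε₂ − 1 = 2.000 + 1.408 − 1 = 2.408.
q = 5.67×10⁻⁸ × 9.257×10⁹ / 2.408.

q ≈ 218 W/m²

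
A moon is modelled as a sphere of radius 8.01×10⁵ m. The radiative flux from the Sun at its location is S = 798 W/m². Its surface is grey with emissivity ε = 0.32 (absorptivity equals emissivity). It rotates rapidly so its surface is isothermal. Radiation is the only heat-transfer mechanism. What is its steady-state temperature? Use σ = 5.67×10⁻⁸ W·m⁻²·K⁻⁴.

At equilibrium, absorbed power = emitted power.
Absorbing cross-section = πr² = 2.016×10¹² m²; emitting surface = 4πr² = 8.063×10¹² m² (ratio 4).
εS·A_cross = εσ·A_surf·T⁴  ⇒  T⁴ = S/(4σ)   (ε cancels).
T⁴ = 798/(4·5.67×10⁻⁸) = 3.519×10⁹ K⁴.
T = (3.519×10⁹)^(1/4).

T ≈ 244 K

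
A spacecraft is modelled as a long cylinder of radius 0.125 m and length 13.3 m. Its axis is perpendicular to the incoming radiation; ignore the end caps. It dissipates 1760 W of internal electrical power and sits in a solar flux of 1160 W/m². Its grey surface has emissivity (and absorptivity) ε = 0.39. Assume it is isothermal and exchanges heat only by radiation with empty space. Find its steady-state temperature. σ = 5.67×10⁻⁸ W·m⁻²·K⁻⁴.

T ≈ 345 K

At steady state, absorbed solar power + internal power = radiated power.
Absorbed: α·S·A_cross = 0.39·1160·3.325 = 1504 W (cross-section 2rL).
Total input = 1504 + 1760 = 3264 W.
Radiated: εσ·A_surf·T⁴ with A_surf = 2πrL = 10.45 m².
T⁴ = 3264/(0.39·5.67×10⁻⁸·10.45) = 1.413×10¹⁰ K⁴.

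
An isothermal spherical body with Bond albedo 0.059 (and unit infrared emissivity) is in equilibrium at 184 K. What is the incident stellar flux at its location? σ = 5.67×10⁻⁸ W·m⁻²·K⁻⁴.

S ≈ 276 W/m²

(1−a)S·πr² = σ·4πr²·T⁴ ⇒ S = 4σT⁴/(1−a).
S = 4·5.67×10⁻⁸·1.146×10⁹/0.941.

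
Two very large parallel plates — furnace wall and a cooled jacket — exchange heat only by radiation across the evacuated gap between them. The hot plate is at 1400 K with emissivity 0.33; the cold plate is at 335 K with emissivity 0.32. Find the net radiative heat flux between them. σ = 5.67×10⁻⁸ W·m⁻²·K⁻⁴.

For two infinite grey parallel plates, q = σ(T₁⁴ − T₂⁴)/(1/ε₁ + 1/ε₂ − 1).
T₁⁴ − T₂⁴ = 3.842×10¹² − 1.259×10¹⁰ = 3.829×10¹² K⁴.
1/ε₁ + 1/ε₂ − 1 = 3.030 + 3.125 − 1 = 5.155.
q = 5.67×10⁻⁸ × 3.829×10¹² / 5.155.

q ≈ 42100 W/m²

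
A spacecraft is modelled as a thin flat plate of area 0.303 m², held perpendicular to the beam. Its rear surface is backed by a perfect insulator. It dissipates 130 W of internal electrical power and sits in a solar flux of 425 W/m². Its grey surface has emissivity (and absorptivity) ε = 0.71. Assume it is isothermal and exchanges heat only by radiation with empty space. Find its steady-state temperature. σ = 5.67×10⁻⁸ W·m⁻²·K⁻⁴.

At steady state, absorbed solar power + internal power = radiated power.
Absorbed: α·S·A_cross = 0.71·425·0.3030 = 91.43 W (cross-section A).
Total input = 91.43 + 130 = 221.4 W.
Radiated: εσ·A_surf·T⁴ with A_surf = A = 0.3030 m².
T⁴ = 221.4/(0.71·5.67×10⁻⁸·0.3030) = 1.815×10¹⁰ K⁴.

T ≈ 367 K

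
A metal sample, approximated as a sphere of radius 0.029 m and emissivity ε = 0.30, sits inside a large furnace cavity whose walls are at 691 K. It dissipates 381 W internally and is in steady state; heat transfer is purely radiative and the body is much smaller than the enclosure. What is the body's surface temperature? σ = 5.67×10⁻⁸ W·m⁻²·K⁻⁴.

T ≈ 1240 K

For a small grey body in a large enclosure, net radiated power = εσA(T⁴ − T_w⁴).
Steady state: P = εσA(T⁴ − T_w⁴) with A = 4πr² = 0.01057 m².
T⁴ = P/(εσA) + T_w⁴ = 381/(0.30·5.67×10⁻⁸·0.01057) + (691)⁴
    = 2.119×10¹² + 2.280×10¹¹ = 2.347×10¹² K⁴.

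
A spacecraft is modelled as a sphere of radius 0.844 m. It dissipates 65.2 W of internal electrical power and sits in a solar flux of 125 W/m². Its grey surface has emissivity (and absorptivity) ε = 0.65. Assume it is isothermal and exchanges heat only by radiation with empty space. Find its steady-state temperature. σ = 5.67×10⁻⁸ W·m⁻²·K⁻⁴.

T ≈ 165 K

At steady state, absorbed solar power + internal power = radiated power.
Absorbed: α·S·A_cross = 0.65·125·2.238 = 181.8 W (cross-section πr²).
Total input = 181.8 + 65.2 = 247.0 W.
Radiated: εσ·A_surf·T⁴ with A_surf = 4πr² = 8.951 m².
T⁴ = 247.0/(0.65·5.67×10⁻⁸·8.951) = 7.488×10⁸ K⁴.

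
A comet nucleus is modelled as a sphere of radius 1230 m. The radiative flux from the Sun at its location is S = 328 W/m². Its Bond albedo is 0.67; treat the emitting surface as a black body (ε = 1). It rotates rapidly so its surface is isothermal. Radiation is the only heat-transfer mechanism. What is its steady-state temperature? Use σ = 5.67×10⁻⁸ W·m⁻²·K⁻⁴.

T ≈ 148 K

At equilibrium, absorbed power = emitted power.
Absorbing cross-section = πr² = 4.753×10⁶ m²; emitting surface = 4πr² = 1.901×10⁷ m² (ratio 4).
(1−a)S·A_cross = εσ·A_surf·T⁴  ⇒  T⁴ = (1−a)S/(4σ).
T⁴ = 0.330·328/(4·5.67×10⁻⁸) = 4.772×10⁸ K⁴.
T = (4.772×10⁸)^(1/4).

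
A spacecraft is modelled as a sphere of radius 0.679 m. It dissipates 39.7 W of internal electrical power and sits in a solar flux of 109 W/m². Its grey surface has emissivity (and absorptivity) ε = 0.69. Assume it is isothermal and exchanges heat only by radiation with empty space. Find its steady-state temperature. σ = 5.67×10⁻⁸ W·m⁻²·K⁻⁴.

At steady state, absorbed solar power + internal power = radiated power.
Absorbed: α·S·A_cross = 0.69·109·1.448 = 108.9 W (cross-section πr²).
Total input = 108.9 + 39.7 = 148.6 W.
Radiated: εσ·A_surf·T⁴ with A_surf = 4πr² = 5.794 m².
T⁴ = 148.6/(0.69·5.67×10⁻⁸·5.794) = 6.557×10⁸ K⁴.

T ≈ 160 K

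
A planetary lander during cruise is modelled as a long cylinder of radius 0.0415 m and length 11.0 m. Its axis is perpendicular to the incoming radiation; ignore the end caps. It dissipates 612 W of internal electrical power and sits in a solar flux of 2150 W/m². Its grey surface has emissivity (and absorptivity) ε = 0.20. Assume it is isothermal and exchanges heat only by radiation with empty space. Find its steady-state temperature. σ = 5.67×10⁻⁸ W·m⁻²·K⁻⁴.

At steady state, absorbed solar power + internal power = radiated power.
Absorbed: α·S·A_cross = 0.20·2150·0.9130 = 392.6 W (cross-section 2rL).
Total input = 392.6 + 612 = 1005 W.
Radiated: εσ·A_surf·T⁴ with A_surf = 2πrL = 2.868 m².
T⁴ = 1005/(0.20·5.67×10⁻⁸·2.868) = 3.089×10¹⁰ K⁴.

T ≈ 419 K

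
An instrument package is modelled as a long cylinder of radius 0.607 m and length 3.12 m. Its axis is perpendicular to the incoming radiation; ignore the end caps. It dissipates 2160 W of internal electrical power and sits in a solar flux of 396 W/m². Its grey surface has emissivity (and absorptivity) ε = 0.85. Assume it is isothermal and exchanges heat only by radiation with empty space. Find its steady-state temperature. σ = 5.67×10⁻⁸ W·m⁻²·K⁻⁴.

At steady state, absorbed solar power + internal power = radiated power.
Absorbed: α·S·A_cross = 0.85·396·3.788 = 1275 W (cross-section 2rL).
Total input = 1275 + 2160 = 3435 W.
Radiated: εσ·A_surf·T⁴ with A_surf = 2πrL = 11.90 m².
T⁴ = 3435/(0.85·5.67×10⁻⁸·11.90) = 5.990×10⁹ K⁴.

T ≈ 278 K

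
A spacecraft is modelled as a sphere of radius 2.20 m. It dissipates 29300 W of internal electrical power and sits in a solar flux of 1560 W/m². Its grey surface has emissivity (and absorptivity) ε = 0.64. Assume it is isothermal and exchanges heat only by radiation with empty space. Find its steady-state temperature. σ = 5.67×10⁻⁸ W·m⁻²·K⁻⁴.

T ≈ 377 K

At steady state, absorbed solar power + internal power = radiated power.
Absorbed: α·S·A_cross = 0.64·1560·15.21 = 15180 W (cross-section πr²).
Total input = 15180 + 29300 = 44480 W.
Radiated: εσ·A_surf·T⁴ with A_surf = 4πr² = 60.82 m².
T⁴ = 44480/(0.64·5.67×10⁻⁸·60.82) = 2.015×10¹⁰ K⁴.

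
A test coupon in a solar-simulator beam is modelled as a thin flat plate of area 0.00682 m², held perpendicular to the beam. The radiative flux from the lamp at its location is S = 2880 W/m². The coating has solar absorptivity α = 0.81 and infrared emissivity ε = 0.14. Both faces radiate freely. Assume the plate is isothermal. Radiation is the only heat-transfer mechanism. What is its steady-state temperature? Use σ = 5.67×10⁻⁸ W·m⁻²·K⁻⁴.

T ≈ 619 K

At equilibrium, absorbed power = emitted power.
Absorbing cross-section = A = 0.006820 m²; emitting surface = 2A = 0.01364 m² (ratio 2).
αS·A_cross = εσ·A_surf·T⁴  ⇒  T⁴ = αS/(ε·2σ).
T⁴ = 0.810·2880/(0.14·2·5.67×10⁻⁸) = 1.469×10¹¹ K⁴.
T = (1.469×10¹¹)^(1/4).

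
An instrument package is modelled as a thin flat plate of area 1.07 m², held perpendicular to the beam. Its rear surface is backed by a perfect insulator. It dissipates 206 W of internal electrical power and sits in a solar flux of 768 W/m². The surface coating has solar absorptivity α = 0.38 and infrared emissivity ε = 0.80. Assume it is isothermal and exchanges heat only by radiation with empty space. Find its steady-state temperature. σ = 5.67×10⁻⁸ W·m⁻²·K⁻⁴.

At steady state, absorbed solar power + internal power = radiated power.
Absorbed: α·S·A_cross = 0.38·768·1.070 = 312.3 W (cross-section A).
Total input = 312.3 + 206 = 518.3 W.
Radiated: εσ·A_surf·T⁴ with A_surf = A = 1.070 m².
T⁴ = 518.3/(0.80·5.67×10⁻⁸·1.070) = 1.068×10¹⁰ K⁴.

T ≈ 321 K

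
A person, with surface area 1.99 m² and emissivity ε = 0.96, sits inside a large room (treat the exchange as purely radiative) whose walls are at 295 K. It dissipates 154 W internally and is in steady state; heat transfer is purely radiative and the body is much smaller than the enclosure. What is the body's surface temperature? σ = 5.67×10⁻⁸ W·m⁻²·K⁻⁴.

T ≈ 308 K

For a small grey body in a large enclosure, net radiated power = εσA(T⁴ − T_w⁴).
Steady state: P = εσA(T⁴ − T_w⁴) with A = 1.99 m².
T⁴ = P/(εσA) + T_w⁴ = 154/(0.96·5.67×10⁻⁸·1.990) + (295)⁴
    = 1.422×10⁹ + 7.573×10⁹ = 8.995×10⁹ K⁴.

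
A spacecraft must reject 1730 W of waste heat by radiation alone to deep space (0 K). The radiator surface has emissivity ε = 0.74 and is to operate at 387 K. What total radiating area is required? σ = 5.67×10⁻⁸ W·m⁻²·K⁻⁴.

P = εσA T⁴ ⇒ A = P/(εσT⁴).
T⁴ = 2.243×10¹⁰ K⁴.
A = 1730/(0.74 × 5.67×10⁻⁸ × 2.243×10¹⁰).

A ≈ 1.84 m²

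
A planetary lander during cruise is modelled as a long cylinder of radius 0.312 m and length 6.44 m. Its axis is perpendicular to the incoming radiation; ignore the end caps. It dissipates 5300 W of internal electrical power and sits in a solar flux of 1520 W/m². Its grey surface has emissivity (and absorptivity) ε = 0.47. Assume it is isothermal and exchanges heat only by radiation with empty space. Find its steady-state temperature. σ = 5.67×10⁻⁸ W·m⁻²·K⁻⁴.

At steady state, absorbed solar power + internal power = radiated power.
Absorbed: α·S·A_cross = 0.47·1520·4.019 = 2871 W (cross-section 2rL).
Total input = 2871 + 5300 = 8171 W.
Radiated: εσ·A_surf·T⁴ with A_surf = 2πrL = 12.62 m².
T⁴ = 8171/(0.47·5.67×10⁻⁸·12.62) = 2.429×10¹⁰ K⁴.

T ≈ 395 K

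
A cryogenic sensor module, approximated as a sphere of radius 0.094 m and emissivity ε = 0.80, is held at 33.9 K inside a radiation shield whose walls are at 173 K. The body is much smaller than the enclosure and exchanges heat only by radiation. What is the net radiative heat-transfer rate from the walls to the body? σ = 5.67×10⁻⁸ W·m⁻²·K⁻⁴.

For a small grey body in a large enclosure: P_net = εσA(T_body⁴ − T_wall⁴).
A = 4πr² = 0.1110 m²; T_body⁴ − T_wall⁴ = 1.321×10⁶ − 8.957×10⁸ = -8.944×10⁸ K⁴.
|P_net| = 0.80·5.67×10⁻⁸·0.1110·8.944×10⁸.

P_net ≈ 4.50 W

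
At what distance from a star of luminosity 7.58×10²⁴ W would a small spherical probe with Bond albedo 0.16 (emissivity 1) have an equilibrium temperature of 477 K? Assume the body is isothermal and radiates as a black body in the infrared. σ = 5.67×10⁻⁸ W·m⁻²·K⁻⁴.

For an isothermal black-emitting sphere, (1−a)S·πr² = σ·4πr²·T⁴ ⇒ S = 4σT⁴/(1−a).
S = 4·5.67×10⁻⁸·(477)⁴/0.840 = 13980 W/m².
Flux falls as S = L/(4πd²), so d = √(L/(4πS)) = √(7.58×10²⁴/(4π·13980)).

d ≈ 6.57×10⁹ m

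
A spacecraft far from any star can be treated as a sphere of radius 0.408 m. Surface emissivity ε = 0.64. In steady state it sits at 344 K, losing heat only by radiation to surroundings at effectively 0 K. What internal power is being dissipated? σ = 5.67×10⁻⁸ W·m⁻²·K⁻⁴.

P ≈ 1060 W

Steady state: P = εσA T⁴.
A = 4πr² = 2.092 m²; T⁴ = (344)⁴ = 1.400×10¹⁰ K⁴.
P = 0.64 × 5.67×10⁻⁸ × 2.092 × 1.400×10¹⁰.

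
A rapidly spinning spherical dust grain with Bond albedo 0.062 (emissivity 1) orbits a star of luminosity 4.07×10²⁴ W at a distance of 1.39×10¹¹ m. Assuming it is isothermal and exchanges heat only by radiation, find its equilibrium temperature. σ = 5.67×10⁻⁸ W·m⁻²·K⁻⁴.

First find the stellar flux at distance d: S = L/(4πd²) = 4.07×10²⁴/(4π·(1.39×10¹¹)²) = 16.76 W/m².
For an isothermal sphere, absorbed (1−a)S·πr² = emitted σ·4πr²·T⁴, so T⁴ = (1−a)S/(4σ).
T⁴ = 0.938·16.76/(4·5.67×10⁻⁸) = 6.933×10⁷ K⁴.

T ≈ 91.2 K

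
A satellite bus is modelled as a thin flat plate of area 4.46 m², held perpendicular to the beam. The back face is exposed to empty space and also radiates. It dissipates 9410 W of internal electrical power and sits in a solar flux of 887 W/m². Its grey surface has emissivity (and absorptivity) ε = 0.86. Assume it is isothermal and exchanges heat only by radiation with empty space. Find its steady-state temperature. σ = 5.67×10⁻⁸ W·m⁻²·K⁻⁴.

T ≈ 414 K

At steady state, absorbed solar power + internal power = radiated power.
Absorbed: α·S·A_cross = 0.86·887·4.460 = 3402 W (cross-section A).
Total input = 3402 + 9410 = 12810 W.
Radiated: εσ·A_surf·T⁴ with A_surf = 2A = 8.920 m².
T⁴ = 12810/(0.86·5.67×10⁻⁸·8.920) = 2.946×10¹⁰ K⁴.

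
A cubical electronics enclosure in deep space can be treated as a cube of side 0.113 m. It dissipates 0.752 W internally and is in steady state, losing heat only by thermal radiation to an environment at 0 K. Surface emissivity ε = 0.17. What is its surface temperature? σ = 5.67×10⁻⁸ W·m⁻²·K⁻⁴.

Steady state: internal power = radiated power, P = εσA T⁴.
Radiating area A = 6L² = 0.07661 m².
T⁴ = P/(εσA) = 0.752/(0.17·5.67×10⁻⁸·0.07661) = 1.018×10⁹ K⁴.
T = (1.018×10⁹)^(1/4).

T ≈ 179 K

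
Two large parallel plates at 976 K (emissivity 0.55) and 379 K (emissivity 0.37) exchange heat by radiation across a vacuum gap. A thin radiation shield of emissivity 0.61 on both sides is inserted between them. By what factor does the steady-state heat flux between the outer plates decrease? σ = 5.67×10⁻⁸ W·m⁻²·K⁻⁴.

factor ≈ 1.65

Without shield: q₀ = σΔ(T⁴)/(1/ε₁+1/ε₂−1) with denominator 3.521.
With shield the two gaps are in series; the resistances add: (1/ε₁+1/ε_s−1)+(1/ε_s+1/ε₂−1) = 2.458+3.342 = 5.800.
Heat-flux ratio q₀/q = 5.800/3.521.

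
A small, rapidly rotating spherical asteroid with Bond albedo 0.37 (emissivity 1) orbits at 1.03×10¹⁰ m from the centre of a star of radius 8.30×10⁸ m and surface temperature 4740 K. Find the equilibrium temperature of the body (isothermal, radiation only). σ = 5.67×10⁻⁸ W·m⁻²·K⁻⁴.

The star's surface emits σT_*⁴; at distance d the flux is S = σT_*⁴(R_*/d)².
S = 5.67×10⁻⁸·(4740)⁴·(8.30×10⁸/1.03×10¹⁰)² = 1.859×10⁵ W/m².
For an isothermal sphere T⁴ = (1−a)S/(4σ) = 5.163×10¹¹ K⁴.

T ≈ 848 K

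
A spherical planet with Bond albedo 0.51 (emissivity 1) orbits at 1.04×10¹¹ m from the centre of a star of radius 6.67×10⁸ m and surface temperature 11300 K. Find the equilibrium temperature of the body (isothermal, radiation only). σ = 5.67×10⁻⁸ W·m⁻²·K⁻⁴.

T ≈ 535 K

The star's surface emits σT_*⁴; at distance d the flux is S = σT_*⁴(R_*/d)².
S = 5.67×10⁻⁸·(11300)⁴·(6.67×10⁸/1.04×10¹¹)² = 38030 W/m².
For an isothermal sphere T⁴ = (1−a)S/(4σ) = 8.216×10¹⁰ K⁴.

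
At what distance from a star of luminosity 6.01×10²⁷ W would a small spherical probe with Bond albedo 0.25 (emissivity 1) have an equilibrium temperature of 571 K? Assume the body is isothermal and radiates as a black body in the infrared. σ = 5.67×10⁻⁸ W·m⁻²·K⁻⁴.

d ≈ 1.22×10¹¹ m

For an isothermal black-emitting sphere, (1−a)S·πr² = σ·4πr²·T⁴ ⇒ S = 4σT⁴/(1−a).
S = 4·5.67×10⁻⁸·(571)⁴/0.750 = 32150 W/m².
Flux falls as S = L/(4πd²), so d = √(L/(4πS)) = √(6.01×10²⁷/(4π·32150)).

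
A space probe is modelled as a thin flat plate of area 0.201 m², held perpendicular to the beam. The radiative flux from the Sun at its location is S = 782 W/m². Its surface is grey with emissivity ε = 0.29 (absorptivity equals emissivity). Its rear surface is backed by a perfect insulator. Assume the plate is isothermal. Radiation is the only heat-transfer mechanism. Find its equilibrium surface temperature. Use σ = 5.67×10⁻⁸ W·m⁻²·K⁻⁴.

T ≈ 343 K

At equilibrium, absorbed power = emitted power.
Absorbing cross-section = A = 0.2010 m²; emitting surface = A = 0.2010 m² (ratio 1).
εS·A_cross = εσ·A_surf·T⁴  ⇒  T⁴ = S/(1σ)   (ε cancels).
T⁴ = 782/(1·5.67×10⁻⁸) = 1.379×10¹⁰ K⁴.
T = (1.379×10¹⁰)^(1/4).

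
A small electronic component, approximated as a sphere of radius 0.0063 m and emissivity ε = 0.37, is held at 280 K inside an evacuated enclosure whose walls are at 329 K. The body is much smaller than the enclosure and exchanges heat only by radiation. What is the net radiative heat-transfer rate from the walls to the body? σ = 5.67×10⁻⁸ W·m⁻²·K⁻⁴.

For a small grey body in a large enclosure: P_net = εσA(T_body⁴ − T_wall⁴).
A = 4πr² = 4.988×10⁻⁴ m²; T_body⁴ − T_wall⁴ = 6.147×10⁹ − 1.172×10¹⁰ = -5.570×10⁹ K⁴.
|P_net| = 0.37·5.67×10⁻⁸·4.988×10⁻⁴·5.570×10⁹.

P_net ≈ 0.0583 W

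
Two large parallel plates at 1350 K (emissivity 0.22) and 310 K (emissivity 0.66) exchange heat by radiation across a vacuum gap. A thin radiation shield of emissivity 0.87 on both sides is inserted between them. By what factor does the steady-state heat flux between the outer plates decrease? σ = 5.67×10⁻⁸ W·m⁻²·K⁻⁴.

Without shield: q₀ = σΔ(T⁴)/(1/ε₁+1/ε₂−1) with denominator 5.061.
With shield the two gaps are in series; the resistances add: (1/ε₁+1/ε_s−1)+(1/ε_s+1/ε₂−1) = 4.695+1.665 = 6.359.
Heat-flux ratio q₀/q = 6.359/5.061.

factor ≈ 1.26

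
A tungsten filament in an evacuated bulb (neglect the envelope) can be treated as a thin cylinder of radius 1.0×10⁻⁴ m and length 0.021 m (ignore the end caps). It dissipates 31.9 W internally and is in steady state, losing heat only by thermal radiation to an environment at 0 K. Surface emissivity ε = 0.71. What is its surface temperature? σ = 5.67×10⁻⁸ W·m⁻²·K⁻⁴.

Steady state: internal power = radiated power, P = εσA T⁴.
Radiating area A = 2πrL = 1.319×10⁻⁵ m².
T⁴ = P/(εσA) = 31.9/(0.71·5.67×10⁻⁸·1.319×10⁻⁵) = 6.006×10¹³ K⁴.
T = (6.006×10¹³)^(1/4).

T ≈ 2780 K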